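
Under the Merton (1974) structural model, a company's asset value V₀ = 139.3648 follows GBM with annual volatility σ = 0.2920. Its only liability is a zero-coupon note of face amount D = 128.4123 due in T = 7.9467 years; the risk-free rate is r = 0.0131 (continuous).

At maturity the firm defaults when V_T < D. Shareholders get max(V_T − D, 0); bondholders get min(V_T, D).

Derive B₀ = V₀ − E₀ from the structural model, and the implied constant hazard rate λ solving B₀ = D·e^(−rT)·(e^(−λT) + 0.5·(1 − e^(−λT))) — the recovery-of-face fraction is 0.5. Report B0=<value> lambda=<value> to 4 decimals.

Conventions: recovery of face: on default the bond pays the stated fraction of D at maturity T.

B0=85.8367 lambda=0.0914

Work the structural quantities from V₀ = 139.3648 against face 128.4123:
d₁ = [ln(V₀/D) + (r + σ²/2)T] / (σ√T)
   = [ln(139.3648/128.4123) + (0.0131 + 0.5·0.2920²)·7.9467] / (0.2920·√7.9467)
   = [0.081849 + 0.442885] / 0.823145 = 0.637475
d₂ = d₁ − σ√T = 0.637475 − 0.823145 = -0.185670
N(d₁) = 0.738092,  N(d₂) = 0.426352,  e^(−rT) = 0.901134
E₀ = V₀·N(d₁) − D·e^(−rT)·N(d₂)
   = 139.3648·0.738092 − 128.4123·0.901134·0.426352 = 53.528079
B₀ = V₀ − E₀ = 139.3648 − 53.528079 = 85.836721
e^(−λT) = (B₀·e^(rT)/D − 0.5)/(1 − 0.5) = (85.8367·1.109713/128.4123 − 0.5)/0.5 = 0.48356715
λ = −ln(0.48356715)/7.9467 = 0.091430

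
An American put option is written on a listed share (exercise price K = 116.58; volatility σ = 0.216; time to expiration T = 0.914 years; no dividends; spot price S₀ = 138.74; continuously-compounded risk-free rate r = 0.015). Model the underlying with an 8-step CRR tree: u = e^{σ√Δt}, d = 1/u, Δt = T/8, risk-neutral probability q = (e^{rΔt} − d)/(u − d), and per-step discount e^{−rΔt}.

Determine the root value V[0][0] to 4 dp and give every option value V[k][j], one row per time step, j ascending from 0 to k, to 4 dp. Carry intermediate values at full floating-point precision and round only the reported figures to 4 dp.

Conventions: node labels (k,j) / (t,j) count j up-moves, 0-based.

Δt=0.11425  u=1.07574  d=0.92959  q=0.49349  discount=0.99829
step 8 (expiry): payoffs max(K−S,0) = 39.2159 27.0528 12.9774 0.0000 0.0000 0.0000 0.0000 0.0000 0.0000
k=7: (k=7,j=0): S=83.2237, K−S=33.3563, hold=33.1567 ⇒ V=33.3563 exercise | (k=7,j=1): S=96.3081, K−S=20.2719, hold=20.0723 ⇒ V=20.2719 exercise | (k=7,j=2): S=111.4495, K−S=5.1305, hold=6.5619 ⇒ V=6.5619 continue | (k=7,j=3): S=128.9715, K−S=0.0000, hold=0.0000 ⇒ V=0.0000 continue | (k=7,j=4): S=149.2483, K−S=0.0000, hold=0.0000 ⇒ V=0.0000 continue | (k=7,j=5): S=172.7130, K−S=0.0000, hold=0.0000 ⇒ V=0.0000 continue | (k=7,j=6): S=199.8668, K−S=0.0000, hold=0.0000 ⇒ V=0.0000 continue | (k=7,j=7): S=231.2897, K−S=0.0000, hold=0.0000 ⇒ V=0.0000 continue
k=6: (k=6,j=0): S=89.5272, K−S=27.0528, hold=26.8532 ⇒ V=27.0528 exercise | (k=6,j=1): S=103.6026, K−S=12.9774, hold=13.4830 ⇒ V=13.4830 continue | (k=6,j=2): S=119.8909, K−S=0.0000, hold=3.3180 ⇒ V=3.3180 continue | (k=6,j=3): S=138.7400, K−S=0.0000, hold=0.0000 ⇒ V=0.0000 continue | (k=6,j=4): S=160.5526, K−S=0.0000, hold=0.0000 ⇒ V=0.0000 continue | (k=6,j=5): S=185.7945, K−S=0.0000, hold=0.0000 ⇒ V=0.0000 continue | (k=6,j=6): S=215.0050, K−S=0.0000, hold=0.0000 ⇒ V=0.0000 continue
k=5: (k=5,j=0): S=96.3081, K−S=20.2719, hold=20.3214 ⇒ V=20.3214 continue | (k=5,j=1): S=111.4495, K−S=5.1305, hold=8.4522 ⇒ V=8.4522 continue | (k=5,j=2): S=128.9715, K−S=0.0000, hold=1.6777 ⇒ V=1.6777 continue | (k=5,j=3): S=149.2483, K−S=0.0000, hold=0.0000 ⇒ V=0.0000 continue | (k=5,j=4): S=172.7130, K−S=0.0000, hold=0.0000 ⇒ V=0.0000 continue | (k=5,j=5): S=199.8668, K−S=0.0000, hold=0.0000 ⇒ V=0.0000 continue
k=4: (k=4,j=0): S=103.6026, K−S=12.9774, hold=14.4393 ⇒ V=14.4393 continue | (k=4,j=1): S=119.8909, K−S=0.0000, hold=5.1003 ⇒ V=5.1003 continue | (k=4,j=2): S=138.7400, K−S=0.0000, hold=0.8483 ⇒ V=0.8483 continue | (k=4,j=3): S=160.5526, K−S=0.0000, hold=0.0000 ⇒ V=0.0000 continue | (k=4,j=4): S=185.7945, K−S=0.0000, hold=0.0000 ⇒ V=0.0000 continue
k=3: (k=3,j=0): S=111.4495, K−S=5.1305, hold=9.8137 ⇒ V=9.8137 continue | (k=3,j=1): S=128.9715, K−S=0.0000, hold=2.9968 ⇒ V=2.9968 continue | (k=3,j=2): S=149.2483, K−S=0.0000, hold=0.4289 ⇒ V=0.4289 continue | (k=3,j=3): S=172.7130, K−S=0.0000, hold=0.0000 ⇒ V=0.0000 continue
k=2: (k=2,j=0): S=119.8909, K−S=0.0000, hold=6.4386 ⇒ V=6.4386 continue | (k=2,j=1): S=138.7400, K−S=0.0000, hold=1.7266 ⇒ V=1.7266 continue | (k=2,j=2): S=160.5526, K−S=0.0000, hold=0.2169 ⇒ V=0.2169 continue
k=1: (k=1,j=0): S=128.9715, K−S=0.0000, hold=4.1062 ⇒ V=4.1062 continue | (k=1,j=1): S=149.2483, K−S=0.0000, hold=0.9799 ⇒ V=0.9799 continue
k=0: (k=0,j=0): S=138.7400, K−S=0.0000, hold=2.5590 ⇒ V=2.5590 continue

price = 2.5590
tree:
2.5590
4.1062 0.9799
6.4386 1.7266 0.2169
9.8137 2.9968 0.4289 0.0000
14.4393 5.1003 0.8483 0.0000 0.0000
20.3214 8.4522 1.6777 0.0000 0.0000 0.0000
27.0528 13.4830 3.3180 0.0000 0.0000 0.0000 0.0000
33.3563 20.2719 6.5619 0.0000 0.0000 0.0000 0.0000 0.0000
39.2159 27.0528 12.9774 0.0000 0.0000 0.0000 0.0000 0.0000 0.0000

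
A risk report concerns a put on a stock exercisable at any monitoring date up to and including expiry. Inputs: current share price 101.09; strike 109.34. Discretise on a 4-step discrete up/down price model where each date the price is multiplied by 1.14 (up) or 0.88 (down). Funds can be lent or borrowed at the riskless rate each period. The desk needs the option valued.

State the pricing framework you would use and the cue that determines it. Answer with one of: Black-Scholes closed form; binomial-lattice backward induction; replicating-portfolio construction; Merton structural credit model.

framework: binomial-lattice backward induction

Key observation: with exercise allowed before expiry on a discrete up/down model (4 steps from spot 101.09), the strike-109.34 put's value must be rolled back through the tree testing early exercise at each node.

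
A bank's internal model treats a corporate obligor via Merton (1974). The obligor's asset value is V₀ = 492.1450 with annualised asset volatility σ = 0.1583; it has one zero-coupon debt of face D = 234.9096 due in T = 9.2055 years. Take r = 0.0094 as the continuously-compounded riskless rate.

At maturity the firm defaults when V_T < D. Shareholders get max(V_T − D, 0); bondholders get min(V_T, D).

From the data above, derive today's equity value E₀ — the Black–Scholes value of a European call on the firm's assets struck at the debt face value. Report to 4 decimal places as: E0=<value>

E0=279.3729

Equity is a call on the firm's assets struck at D = 234.9096:
d₁ = [ln(V₀/D) + (r + σ²/2)T] / (σ√T)
   = [ln(492.1450/234.9096) + (0.0094 + 0.5·0.1583²)·9.2055] / (0.1583·√9.2055)
   = [0.739573 + 0.201872] / 0.480291 = 1.960153
d₂ = d₁ − σ√T = 1.960153 − 0.480291 = 1.479862
N(d₁) = 0.975011,  N(d₂) = 0.930545,  e^(−rT) = 0.917106
E₀ = V₀·N(d₁) − D·e^(−rT)·N(d₂)
   = 492.1450·0.975011 − 234.9096·0.917106·0.930545 = 279.372894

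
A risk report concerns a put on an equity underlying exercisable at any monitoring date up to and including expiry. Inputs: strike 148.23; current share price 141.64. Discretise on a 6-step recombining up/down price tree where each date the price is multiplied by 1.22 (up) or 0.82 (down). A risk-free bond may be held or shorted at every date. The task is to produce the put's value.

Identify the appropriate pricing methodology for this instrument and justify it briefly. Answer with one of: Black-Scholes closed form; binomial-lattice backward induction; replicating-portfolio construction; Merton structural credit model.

framework: binomial-lattice backward induction

Key observation: an American put (K = 148.23, S₀ = 141.64) on a 6-date tree has no closed form — the optimal stopping decision is embedded and must be resolved recursively from expiry.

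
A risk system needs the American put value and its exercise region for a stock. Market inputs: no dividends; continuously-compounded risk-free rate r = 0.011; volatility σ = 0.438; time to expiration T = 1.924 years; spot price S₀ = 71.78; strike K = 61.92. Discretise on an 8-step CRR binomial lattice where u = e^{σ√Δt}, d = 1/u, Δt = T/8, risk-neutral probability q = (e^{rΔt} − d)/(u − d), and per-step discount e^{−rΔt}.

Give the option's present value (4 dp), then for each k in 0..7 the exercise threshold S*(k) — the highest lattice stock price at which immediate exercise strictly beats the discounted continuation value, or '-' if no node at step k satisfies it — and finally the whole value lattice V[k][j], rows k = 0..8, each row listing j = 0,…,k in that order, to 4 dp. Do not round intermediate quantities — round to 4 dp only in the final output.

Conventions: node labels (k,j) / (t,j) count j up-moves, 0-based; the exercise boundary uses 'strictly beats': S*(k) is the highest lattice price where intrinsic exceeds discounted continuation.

params: Δt=0.24050 u=1.23961 d=0.80670 q=0.45262 e^(-rΔt)=0.99736
t_8 payoffs: 49.0459 42.1372 31.5210 15.2077 0.0000 0.0000 0.0000 0.0000 0.0000
t_7: node(7,0) S=15.9589 payoff=45.9611 vs cont=45.7975 → 45.9611 [stop]  node(7,1) S=24.5230 payoff=37.3970 vs cont=37.2334 → 37.3970 [stop]  node(7,2) S=37.6830 payoff=24.2370 vs cont=24.0734 → 24.2370 [stop]  node(7,3) S=57.9052 payoff=4.0148 vs cont=8.3023 → 8.3023 [wait]  node(7,4) S=88.9794 payoff=0.0000 vs cont=0.0000 → 0.0000 [wait]  node(7,5) S=136.7292 payoff=0.0000 vs cont=0.0000 → 0.0000 [wait]  node(7,6) S=210.1033 payoff=0.0000 vs cont=0.0000 → 0.0000 [wait]  node(7,7) S=322.8529 payoff=0.0000 vs cont=0.0000 → 0.0000 [wait]  ⇒ S*(7)=37.6830
t_6: node(6,0) S=19.7828 payoff=42.1372 vs cont=41.9736 → 42.1372 [stop]  node(6,1) S=30.3990 payoff=31.5210 vs cont=31.3574 → 31.5210 [stop]  node(6,2) S=46.7123 payoff=15.2077 vs cont=16.9796 → 16.9796 [wait]  node(6,3) S=71.7800 payoff=0.0000 vs cont=4.5325 → 4.5325 [wait]  node(6,4) S=110.2999 payoff=0.0000 vs cont=0.0000 → 0.0000 [wait]  node(6,5) S=169.4911 payoff=0.0000 vs cont=0.0000 → 0.0000 [wait]  node(6,6) S=260.4467 payoff=0.0000 vs cont=0.0000 → 0.0000 [wait]  ⇒ S*(6)=30.3990
t_5: node(5,0) S=24.5230 payoff=37.3970 vs cont=37.2334 → 37.3970 [stop]  node(5,1) S=37.6830 payoff=24.2370 vs cont=24.8733 → 24.8733 [wait]  node(5,2) S=57.9052 payoff=4.0148 vs cont=11.3157 → 11.3157 [wait]  node(5,3) S=88.9794 payoff=0.0000 vs cont=2.4744 → 2.4744 [wait]  node(5,4) S=136.7292 payoff=0.0000 vs cont=0.0000 → 0.0000 [wait]  node(5,5) S=210.1033 payoff=0.0000 vs cont=0.0000 → 0.0000 [wait]  ⇒ S*(5)=24.5230
t_4: node(4,0) S=30.3990 payoff=31.5210 vs cont=31.6446 → 31.6446 [wait]  node(4,1) S=46.7123 payoff=15.2077 vs cont=18.6873 → 18.6873 [wait]  node(4,2) S=71.7800 payoff=0.0000 vs cont=7.2946 → 7.2946 [wait]  node(4,3) S=110.2999 payoff=0.0000 vs cont=1.3508 → 1.3508 [wait]  node(4,4) S=169.4911 payoff=0.0000 vs cont=0.0000 → 0.0000 [wait]  ⇒ S*(4)=-
t_3: node(3,0) S=37.6830 payoff=24.2370 vs cont=25.7117 → 25.7117 [wait]  node(3,1) S=57.9052 payoff=4.0148 vs cont=13.4949 → 13.4949 [wait]  node(3,2) S=88.9794 payoff=0.0000 vs cont=4.5921 → 4.5921 [wait]  node(3,3) S=136.7292 payoff=0.0000 vs cont=0.7375 → 0.7375 [wait]  ⇒ S*(3)=-
t_2: node(2,0) S=46.7123 payoff=15.2077 vs cont=20.1288 → 20.1288 [wait]  node(2,1) S=71.7800 payoff=0.0000 vs cont=9.4403 → 9.4403 [wait]  node(2,2) S=110.2999 payoff=0.0000 vs cont=2.8399 → 2.8399 [wait]  ⇒ S*(2)=-
t_1: node(1,0) S=57.9052 payoff=4.0148 vs cont=15.2505 → 15.2505 [wait]  node(1,1) S=88.9794 payoff=0.0000 vs cont=6.4357 → 6.4357 [wait]  ⇒ S*(1)=-
t_0: node(0,0) S=71.7800 payoff=0.0000 vs cont=11.2310 → 11.2310 [wait]  ⇒ S*(0)=-

price = 11.2310
boundary = - - - - - 24.5230 30.3990 37.6830
tree:
11.2310
15.2505 6.4357
20.1288 9.4403 2.8399
25.7117 13.4949 4.5921 0.7375
31.6446 18.6873 7.2946 1.3508 0.0000
37.3970 24.8733 11.3157 2.4744 0.0000 0.0000
42.1372 31.5210 16.9796 4.5325 0.0000 0.0000 0.0000
45.9611 37.3970 24.2370 8.3023 0.0000 0.0000 0.0000 0.0000
49.0459 42.1372 31.5210 15.2077 0.0000 0.0000 0.0000 0.0000 0.0000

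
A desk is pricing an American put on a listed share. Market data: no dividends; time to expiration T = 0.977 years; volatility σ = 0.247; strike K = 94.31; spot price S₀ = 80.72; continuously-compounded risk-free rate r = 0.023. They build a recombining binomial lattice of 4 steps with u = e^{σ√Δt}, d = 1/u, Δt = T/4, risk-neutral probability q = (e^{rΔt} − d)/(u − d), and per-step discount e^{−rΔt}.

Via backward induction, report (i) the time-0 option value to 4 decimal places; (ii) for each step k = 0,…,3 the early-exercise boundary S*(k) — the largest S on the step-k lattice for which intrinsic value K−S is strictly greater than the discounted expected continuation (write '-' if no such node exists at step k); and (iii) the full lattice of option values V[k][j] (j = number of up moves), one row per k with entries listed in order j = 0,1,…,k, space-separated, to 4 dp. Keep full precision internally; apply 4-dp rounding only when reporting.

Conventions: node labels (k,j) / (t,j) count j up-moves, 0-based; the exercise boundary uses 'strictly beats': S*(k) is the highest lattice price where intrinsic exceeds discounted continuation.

price = 16.1072
boundary = - - 63.2341 71.4441
tree:
16.1072
22.9779 9.2124
31.0759 14.8974 3.4606
38.3425 22.8659 6.8578 0.0000
44.7740 31.0759 13.5900 0.0000 0.0000

params: Δt=0.24425 u=1.12983 d=0.88509 q=0.49254 e^(-rΔt)=0.99440
t_4 payoffs: 44.7740 31.0759 13.5900 0.0000 0.0000
t_3: node(3,0) S=55.9675 payoff=38.3425 vs cont=37.8141 → 38.3425 [stop]  node(3,1) S=71.4441 payoff=22.8659 vs cont=22.3376 → 22.8659 [stop]  node(3,2) S=91.2003 payoff=3.1097 vs cont=6.8578 → 6.8578 [wait]  node(3,3) S=116.4196 payoff=0.0000 vs cont=0.0000 → 0.0000 [wait]  ⇒ S*(3)=71.4441
t_2: node(2,0) S=63.2341 payoff=31.0759 vs cont=30.5476 → 31.0759 [stop]  node(2,1) S=80.7200 payoff=13.5900 vs cont=14.8974 → 14.8974 [wait]  node(2,2) S=103.0412 payoff=0.0000 vs cont=3.4606 → 3.4606 [wait]  ⇒ S*(2)=63.2341
t_1: node(1,0) S=71.4441 payoff=22.8659 vs cont=22.9779 → 22.9779 [wait]  node(1,1) S=91.2003 payoff=3.1097 vs cont=9.2124 → 9.2124 [wait]  ⇒ S*(1)=-
t_0: node(0,0) S=80.7200 payoff=13.5900 vs cont=16.1072 → 16.1072 [wait]  ⇒ S*(0)=-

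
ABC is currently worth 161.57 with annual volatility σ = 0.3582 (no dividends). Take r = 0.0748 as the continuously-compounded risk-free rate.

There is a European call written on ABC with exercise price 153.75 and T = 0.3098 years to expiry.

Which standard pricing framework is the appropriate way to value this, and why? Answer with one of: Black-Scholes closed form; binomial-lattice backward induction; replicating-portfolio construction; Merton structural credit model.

Key observation: with ABC following a GBM at constant σ and r, the European call struck at 153.75 prices in closed form — nothing here needs a stepwise model or a balance sheet.

framework: Black-Scholes closed form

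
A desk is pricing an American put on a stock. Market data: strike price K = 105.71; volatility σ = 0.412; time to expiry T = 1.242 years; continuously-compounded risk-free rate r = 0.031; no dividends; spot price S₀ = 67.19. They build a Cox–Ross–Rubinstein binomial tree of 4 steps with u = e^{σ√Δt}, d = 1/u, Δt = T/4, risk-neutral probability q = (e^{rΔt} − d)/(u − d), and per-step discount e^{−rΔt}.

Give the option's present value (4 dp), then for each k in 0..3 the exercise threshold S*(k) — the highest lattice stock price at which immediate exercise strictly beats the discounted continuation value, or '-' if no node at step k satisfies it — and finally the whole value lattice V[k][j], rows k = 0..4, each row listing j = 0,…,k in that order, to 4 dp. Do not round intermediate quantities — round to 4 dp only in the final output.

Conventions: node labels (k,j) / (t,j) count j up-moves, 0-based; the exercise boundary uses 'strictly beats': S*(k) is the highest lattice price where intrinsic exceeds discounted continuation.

Δt=0.31050  u=1.25807  d=0.79487  q=0.46374  discount=0.99042
step 4 (expiry): payoffs max(K−S,0) = 78.8881 63.2581 38.5200 0.0000 0.0000
step 3: (k=3,j=0): S=33.7437, K−S=71.9663, hold=70.9537 ⇒ V=71.9663 exercise | (k=3,j=1): S=53.4073, K−S=52.3027, hold=51.2901 ⇒ V=52.3027 exercise | (k=3,j=2): S=84.5296, K−S=21.1804, hold=20.4590 ⇒ V=21.1804 exercise | (k=3,j=3): S=133.7878, K−S=0.0000, hold=0.0000 ⇒ V=0.0000 continue  boundary S*=84.5296
step 2: (k=2,j=0): S=42.4519, K−S=63.2581, hold=62.2455 ⇒ V=63.2581 exercise | (k=2,j=1): S=67.1900, K−S=38.5200, hold=37.5074 ⇒ V=38.5200 exercise | (k=2,j=2): S=106.3439, K−S=0.0000, hold=11.2495 ⇒ V=11.2495 continue  boundary S*=67.1900
step 1: (k=1,j=0): S=53.4073, K−S=52.3027, hold=51.2901 ⇒ V=52.3027 exercise | (k=1,j=1): S=84.5296, K−S=21.1804, hold=25.6258 ⇒ V=25.6258 continue  boundary S*=53.4073
step 0: (k=0,j=0): S=67.1900, K−S=38.5200, hold=39.5491 ⇒ V=39.5491 continue  boundary S*=-

price = 39.5491
boundary = - 53.4073 67.1900 84.5296
tree:
39.5491
52.3027 25.6258
63.2581 38.5200 11.2495
71.9663 52.3027 21.1804 0.0000
78.8881 63.2581 38.5200 0.0000 0.0000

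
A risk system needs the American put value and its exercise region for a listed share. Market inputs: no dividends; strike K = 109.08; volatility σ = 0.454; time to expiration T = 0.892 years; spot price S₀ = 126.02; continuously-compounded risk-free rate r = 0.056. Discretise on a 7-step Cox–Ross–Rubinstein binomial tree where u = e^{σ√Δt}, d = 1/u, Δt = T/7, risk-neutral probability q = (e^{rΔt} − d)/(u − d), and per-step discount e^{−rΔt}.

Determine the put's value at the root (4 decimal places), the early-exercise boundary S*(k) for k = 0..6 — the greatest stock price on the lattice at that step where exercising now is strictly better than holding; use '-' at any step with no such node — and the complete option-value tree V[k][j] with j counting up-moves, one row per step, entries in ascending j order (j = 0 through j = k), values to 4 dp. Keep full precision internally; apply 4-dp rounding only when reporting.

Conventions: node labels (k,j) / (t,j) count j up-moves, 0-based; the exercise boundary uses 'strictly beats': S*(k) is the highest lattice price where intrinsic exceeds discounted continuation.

price = 10.4464
boundary = - - - - 65.9028 77.4975 91.1321
tree:
10.4464
15.7108 4.9344
22.9261 8.1769 1.5171
32.2182 13.2636 2.8224 0.1344
43.1772 20.8995 5.2405 0.2611 0.0000
53.0372 31.5825 9.7097 0.5072 0.0000 0.0000
61.4220 43.1772 17.9479 0.9854 0.0000 0.0000 0.0000
68.5523 53.0372 31.5825 1.9144 0.0000 0.0000 0.0000 0.0000

params: Δt=0.12743 u=1.17594 d=0.85039 q=0.48157 e^(-rΔt)=0.99289
t_7 payoffs: 68.5523 53.0372 31.5825 1.9144 0.0000 0.0000 0.0000 0.0000
t_6: node(6,0) S=47.6580 payoff=61.4220 vs cont=60.6464 → 61.4220 [stop]  node(6,1) S=65.9028 payoff=43.1772 vs cont=42.4016 → 43.1772 [stop]  node(6,2) S=91.1321 payoff=17.9479 vs cont=17.1722 → 17.9479 [stop]  node(6,3) S=126.0200 payoff=0.0000 vs cont=0.9854 → 0.9854 [wait]  node(6,4) S=174.2639 payoff=0.0000 vs cont=0.0000 → 0.0000 [wait]  node(6,5) S=240.9768 payoff=0.0000 vs cont=0.0000 → 0.0000 [wait]  node(6,6) S=333.2292 payoff=0.0000 vs cont=0.0000 → 0.0000 [wait]  ⇒ S*(6)=91.1321
t_5: node(5,0) S=56.0428 payoff=53.0372 vs cont=52.2616 → 53.0372 [stop]  node(5,1) S=77.4975 payoff=31.5825 vs cont=30.8069 → 31.5825 [stop]  node(5,2) S=107.1656 payoff=1.9144 vs cont=9.7097 → 9.7097 [wait]  node(5,3) S=148.1915 payoff=0.0000 vs cont=0.5072 → 0.5072 [wait]  node(5,4) S=204.9233 payoff=0.0000 vs cont=0.0000 → 0.0000 [wait]  node(5,5) S=283.3735 payoff=0.0000 vs cont=0.0000 → 0.0000 [wait]  ⇒ S*(5)=77.4975
t_4: node(4,0) S=65.9028 payoff=43.1772 vs cont=42.4016 → 43.1772 [stop]  node(4,1) S=91.1321 payoff=17.9479 vs cont=20.8995 → 20.8995 [wait]  node(4,2) S=126.0200 payoff=0.0000 vs cont=5.2405 → 5.2405 [wait]  node(4,3) S=174.2639 payoff=0.0000 vs cont=0.2611 → 0.2611 [wait]  node(4,4) S=240.9768 payoff=0.0000 vs cont=0.0000 → 0.0000 [wait]  ⇒ S*(4)=65.9028
t_3: node(3,0) S=77.4975 payoff=31.5825 vs cont=32.2182 → 32.2182 [wait]  node(3,1) S=107.1656 payoff=1.9144 vs cont=13.2636 → 13.2636 [wait]  node(3,2) S=148.1915 payoff=0.0000 vs cont=2.8224 → 2.8224 [wait]  node(3,3) S=204.9233 payoff=0.0000 vs cont=0.1344 → 0.1344 [wait]  ⇒ S*(3)=-
t_2: node(2,0) S=91.1321 payoff=17.9479 vs cont=22.9261 → 22.9261 [wait]  node(2,1) S=126.0200 payoff=0.0000 vs cont=8.1769 → 8.1769 [wait]  node(2,2) S=174.2639 payoff=0.0000 vs cont=1.5171 → 1.5171 [wait]  ⇒ S*(2)=-
t_1: node(1,0) S=107.1656 payoff=1.9144 vs cont=15.7108 → 15.7108 [wait]  node(1,1) S=148.1915 payoff=0.0000 vs cont=4.9344 → 4.9344 [wait]  ⇒ S*(1)=-
t_0: node(0,0) S=126.0200 payoff=0.0000 vs cont=10.4464 → 10.4464 [wait]  ⇒ S*(0)=-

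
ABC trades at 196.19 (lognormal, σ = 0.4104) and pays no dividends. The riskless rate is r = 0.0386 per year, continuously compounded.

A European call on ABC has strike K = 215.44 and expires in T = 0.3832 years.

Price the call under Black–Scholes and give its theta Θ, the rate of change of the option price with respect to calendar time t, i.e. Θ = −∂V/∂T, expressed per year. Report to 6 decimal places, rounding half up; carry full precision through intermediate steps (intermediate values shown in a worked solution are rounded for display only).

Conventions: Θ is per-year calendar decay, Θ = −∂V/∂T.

price = 13.579873
Θ = -28.225175

σ√T = 0.4104·√0.3832 = 0.254051
d₁ = (ln(S/K) + (r+σ²/2)T) / (σ√T) = (ln(196.19/215.44) + (0.0386+0.4104²/2)·0.3832) / 0.254051 = (-0.093599 + 0.047062) / 0.254051 = -0.183178
d₂ = d₁ − σ√T = -0.183178 − 0.254051 = -0.437229
e^{−rT} = 0.985317
N(d₁) = 0.427329,  N(d₂) = 0.330973
Call price V = S·N(d₁) − K·e^{−rT}·N(d₂) = 83.837697 − 70.257824 = 13.579873
φ(d₁) = (1/√(2π))·e^{−d₁²/2} = 0.392305
Θ = −S·φ(d₁)·σ/(2√T) − r·K·e^{−rT}·N(d₂) = −25.513223 − 2.711952 = -28.225175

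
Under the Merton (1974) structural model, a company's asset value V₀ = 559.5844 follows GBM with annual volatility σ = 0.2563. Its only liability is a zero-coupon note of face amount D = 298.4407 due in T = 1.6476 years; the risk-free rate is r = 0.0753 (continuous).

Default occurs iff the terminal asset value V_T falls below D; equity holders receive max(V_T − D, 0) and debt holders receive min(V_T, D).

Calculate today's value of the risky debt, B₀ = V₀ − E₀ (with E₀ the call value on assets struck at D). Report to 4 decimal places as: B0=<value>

With assets at 559.5844 and a single debt payment of 298.4407 at 1.6476 years:
d₁ = [ln(V₀/D) + (r + σ²/2)T] / (σ√T)
   = [ln(559.5844/298.4407) + (0.0753 + 0.5·0.2563²)·1.6476] / (0.2563·√1.6476)
   = [0.628623 + 0.178179] / 0.328984 = 2.452408
d₂ = d₁ − σ√T = 2.452408 − 0.328984 = 2.123424
N(d₁) = 0.992905,  N(d₂) = 0.983141,  e^(−rT) = 0.883323
E₀ = V₀·N(d₁) − D·e^(−rT)·N(d₂)
   = 559.5844·0.992905 − 298.4407·0.883323·0.983141 = 296.438898
B₀ = V₀ − E₀ = 559.5844 − 296.438898 = 263.145502

B0=263.1455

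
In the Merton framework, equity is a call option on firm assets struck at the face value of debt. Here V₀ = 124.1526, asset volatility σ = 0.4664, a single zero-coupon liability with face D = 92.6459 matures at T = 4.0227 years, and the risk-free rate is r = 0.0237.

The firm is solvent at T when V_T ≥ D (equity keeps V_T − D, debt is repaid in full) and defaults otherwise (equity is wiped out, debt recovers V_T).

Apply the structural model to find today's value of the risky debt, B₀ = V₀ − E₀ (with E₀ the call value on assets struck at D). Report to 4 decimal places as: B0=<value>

B0=63.7668

Equity is a call on the firm's assets struck at D = 92.6459:
d₁ = [ln(V₀/D) + (r + σ²/2)T] / (σ√T)
   = [ln(124.1526/92.6459) + (0.0237 + 0.5·0.4664²)·4.0227] / (0.4664·√4.0227)
   = [0.292727 + 0.532865] / 0.935443 = 0.882567
d₂ = d₁ − σ√T = 0.882567 − 0.935443 = -0.052876
N(d₁) = 0.811265,  N(d₂) = 0.478916,  e^(−rT) = 0.909066
E₀ = V₀·N(d₁) − D·e^(−rT)·N(d₂)
   = 124.1526·0.811265 − 92.6459·0.909066·0.478916 = 60.385818
B₀ = V₀ − E₀ = 124.1526 − 60.385818 = 63.766782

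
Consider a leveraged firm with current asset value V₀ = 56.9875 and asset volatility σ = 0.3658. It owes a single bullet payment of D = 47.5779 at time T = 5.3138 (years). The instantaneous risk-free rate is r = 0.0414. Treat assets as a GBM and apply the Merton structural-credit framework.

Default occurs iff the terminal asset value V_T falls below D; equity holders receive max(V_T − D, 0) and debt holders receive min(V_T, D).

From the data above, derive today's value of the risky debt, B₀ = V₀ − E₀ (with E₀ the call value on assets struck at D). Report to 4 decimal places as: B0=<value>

Equity is a call on the firm's assets struck at D = 47.5779:
d₁ = [ln(V₀/D) + (r + σ²/2)T] / (σ√T)
   = [ln(56.9875/47.5779) + (0.0414 + 0.5·0.3658²)·5.3138] / (0.3658·√5.3138)
   = [0.180464 + 0.575510] / 0.843230 = 0.896521
d₂ = d₁ − σ√T = 0.896521 − 0.843230 = 0.053290
N(d₁) = 0.815013,  N(d₂) = 0.521250,  e^(−rT) = 0.802526
E₀ = V₀·N(d₁) − D·e^(−rT)·N(d₂)
   = 56.9875·0.815013 − 47.5779·0.802526·0.521250 = 26.542922
B₀ = V₀ − E₀ = 56.9875 − 26.542922 = 30.444578

B0=30.4446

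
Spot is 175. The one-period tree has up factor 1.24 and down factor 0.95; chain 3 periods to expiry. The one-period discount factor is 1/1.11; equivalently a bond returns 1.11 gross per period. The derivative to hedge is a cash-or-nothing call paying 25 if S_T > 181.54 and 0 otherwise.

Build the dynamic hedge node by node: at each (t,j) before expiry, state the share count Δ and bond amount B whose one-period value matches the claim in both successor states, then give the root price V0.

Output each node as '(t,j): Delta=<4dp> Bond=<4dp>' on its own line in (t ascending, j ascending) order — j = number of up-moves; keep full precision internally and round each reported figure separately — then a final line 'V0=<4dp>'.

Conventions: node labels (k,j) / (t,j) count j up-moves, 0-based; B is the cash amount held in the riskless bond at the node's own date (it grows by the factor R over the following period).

(0,0): Delta=0.0803 Bond=2.5731
(1,0): Delta=0.2094 Bond=-18.6017
(1,1): Delta=0.0000 Bond=20.2906
(2,0): Delta=0.5458 Bond=-73.7807
(2,1): Delta=0.0000 Bond=22.5225
(2,2): Delta=0.0000 Bond=22.5225
V0=16.6331

Risk-neutral probability p* = (R−d)/(u−d) = (1.11−0.95)/(1.24−0.95) = 0.5517.
Payoffs at expiry: V(3,0)=0.0000, V(3,1)=25.0000, V(3,2)=25.0000, V(3,3)=25.0000
Node (2,0) S=157.9375: V=(p*·25.0000+(1−p*)·0.0000)/1.11=12.4262; Δ=(25.0000−0.0000)/(195.8425−150.0406)=0.5458; B=V−Δ·S=-73.7807
Node (2,1) S=206.1500: V=(p*·25.0000+(1−p*)·25.0000)/1.11=22.5225; Δ=(25.0000−25.0000)/(255.6260−195.8425)=0.0000; B=V−Δ·S=22.5225
Node (2,2) S=269.0800: V=(p*·25.0000+(1−p*)·25.0000)/1.11=22.5225; Δ=(25.0000−25.0000)/(333.6592−255.6260)=0.0000; B=V−Δ·S=22.5225
Node (1,0) S=166.2500: V=(p*·22.5225+(1−p*)·12.4262)/1.11=16.2131; Δ=(22.5225−12.4262)/(206.1500−157.9375)=0.2094; B=V−Δ·S=-18.6017
Node (1,1) S=217.0000: V=(p*·22.5225+(1−p*)·22.5225)/1.11=20.2906; Δ=(22.5225−22.5225)/(269.0800−206.1500)=0.0000; B=V−Δ·S=20.2906
Node (0,0) S=175.0000: V=(p*·20.2906+(1−p*)·16.2131)/1.11=16.6331; Δ=(20.2906−16.2131)/(217.0000−166.2500)=0.0803; B=V−Δ·S=2.5731
As a check, the time-0 holding Δ(0,0)·S0 + B(0,0) comes to 16.6331 — exactly V0.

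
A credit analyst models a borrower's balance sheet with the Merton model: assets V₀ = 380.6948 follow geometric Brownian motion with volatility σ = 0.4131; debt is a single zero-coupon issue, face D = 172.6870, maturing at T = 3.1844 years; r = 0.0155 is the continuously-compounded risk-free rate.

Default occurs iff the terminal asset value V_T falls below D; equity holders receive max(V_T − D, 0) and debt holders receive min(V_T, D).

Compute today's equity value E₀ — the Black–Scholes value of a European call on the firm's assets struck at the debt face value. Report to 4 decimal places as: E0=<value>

E0=227.5113

Apply the equity-as-call identities (strike 172.6870, horizon 3.1844 years):
d₁ = [ln(V₀/D) + (r + σ²/2)T] / (σ√T)
   = [ln(380.6948/172.6870) + (0.0155 + 0.5·0.4131²)·3.1844] / (0.4131·√3.1844)
   = [0.790517 + 0.321070] / 0.737172 = 1.507907
d₂ = d₁ − σ√T = 1.507907 − 0.737172 = 0.770734
N(d₁) = 0.934211,  N(d₂) = 0.779568,  e^(−rT) = 0.951840
E₀ = V₀·N(d₁) − D·e^(−rT)·N(d₂)
   = 380.6948·0.934211 − 172.6870·0.951840·0.779568 = 227.511307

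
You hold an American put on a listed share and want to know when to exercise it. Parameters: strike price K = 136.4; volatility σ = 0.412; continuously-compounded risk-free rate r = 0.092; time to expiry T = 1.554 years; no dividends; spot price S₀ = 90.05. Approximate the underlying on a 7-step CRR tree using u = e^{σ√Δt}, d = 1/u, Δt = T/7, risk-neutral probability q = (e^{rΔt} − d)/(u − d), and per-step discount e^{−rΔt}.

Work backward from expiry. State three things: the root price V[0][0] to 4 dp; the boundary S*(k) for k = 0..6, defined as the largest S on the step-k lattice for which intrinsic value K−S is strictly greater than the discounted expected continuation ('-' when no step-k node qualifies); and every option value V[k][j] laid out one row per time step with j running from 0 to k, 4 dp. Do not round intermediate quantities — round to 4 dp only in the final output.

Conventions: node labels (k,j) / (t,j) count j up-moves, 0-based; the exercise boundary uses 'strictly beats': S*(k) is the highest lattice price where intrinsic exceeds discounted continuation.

params: Δt=0.22200 u=1.21424 d=0.82356 q=0.50444 e^(-rΔt)=0.97978
t_7 payoffs: 113.2611 102.2843 86.1002 62.2386 27.0573 0.0000 0.0000 0.0000
t_6: node(6,0) S=28.0962 payoff=108.3038 vs cont=105.5462 → 108.3038 [stop]  node(6,1) S=41.4248 payoff=94.9752 vs cont=92.2177 → 94.9752 [stop]  node(6,2) S=61.0762 payoff=75.3238 vs cont=72.5662 → 75.3238 [stop]  node(6,3) S=90.0500 payoff=46.3500 vs cont=43.5924 → 46.3500 [stop]  node(6,4) S=132.7686 payoff=3.6314 vs cont=13.1376 → 13.1376 [wait]  node(6,5) S=195.7525 payoff=0.0000 vs cont=0.0000 → 0.0000 [wait]  node(6,6) S=288.6152 payoff=0.0000 vs cont=0.0000 → 0.0000 [wait]  ⇒ S*(6)=90.0500
t_5: node(5,0) S=34.1157 payoff=102.2843 vs cont=99.5267 → 102.2843 [stop]  node(5,1) S=50.2998 payoff=86.1002 vs cont=83.3427 → 86.1002 [stop]  node(5,2) S=74.1614 payoff=62.2386 vs cont=59.4810 → 62.2386 [stop]  node(5,3) S=109.3427 payoff=27.0573 vs cont=28.9981 → 28.9981 [wait]  node(5,4) S=161.2135 payoff=0.0000 vs cont=6.3789 → 6.3789 [wait]  node(5,5) S=237.6913 payoff=0.0000 vs cont=0.0000 → 0.0000 [wait]  ⇒ S*(5)=74.1614
t_4: node(4,0) S=41.4248 payoff=94.9752 vs cont=92.2177 → 94.9752 [stop]  node(4,1) S=61.0762 payoff=75.3238 vs cont=72.5662 → 75.3238 [stop]  node(4,2) S=90.0500 payoff=46.3500 vs cont=44.5516 → 46.3500 [stop]  node(4,3) S=132.7686 payoff=3.6314 vs cont=17.2326 → 17.2326 [wait]  node(4,4) S=195.7525 payoff=0.0000 vs cont=3.0972 → 3.0972 [wait]  ⇒ S*(4)=90.0500
t_3: node(3,0) S=50.2998 payoff=86.1002 vs cont=83.3427 → 86.1002 [stop]  node(3,1) S=74.1614 payoff=62.2386 vs cont=59.4810 → 62.2386 [stop]  node(3,2) S=109.3427 payoff=27.0573 vs cont=31.0220 → 31.0220 [wait]  node(3,3) S=161.2135 payoff=0.0000 vs cont=9.8980 → 9.8980 [wait]  ⇒ S*(3)=74.1614
t_2: node(2,0) S=61.0762 payoff=75.3238 vs cont=72.5662 → 75.3238 [stop]  node(2,1) S=90.0500 payoff=46.3500 vs cont=45.5519 → 46.3500 [stop]  node(2,2) S=132.7686 payoff=3.6314 vs cont=19.9545 → 19.9545 [wait]  ⇒ S*(2)=90.0500
t_1: node(1,0) S=74.1614 payoff=62.2386 vs cont=59.4810 → 62.2386 [stop]  node(1,1) S=109.3427 payoff=27.0573 vs cont=32.3673 → 32.3673 [wait]  ⇒ S*(1)=74.1614
t_0: node(0,0) S=90.0500 payoff=46.3500 vs cont=46.2168 → 46.3500 [stop]  ⇒ S*(0)=90.0500

price = 46.3500
boundary = 90.0500 74.1614 90.0500 74.1614 90.0500 74.1614 90.0500
tree:
46.3500
62.2386 32.3673
75.3238 46.3500 19.9545
86.1002 62.2386 31.0220 9.8980
94.9752 75.3238 46.3500 17.2326 3.0972
102.2843 86.1002 62.2386 28.9981 6.3789 0.0000
108.3038 94.9752 75.3238 46.3500 13.1376 0.0000 0.0000
113.2611 102.2843 86.1002 62.2386 27.0573 0.0000 0.0000 0.0000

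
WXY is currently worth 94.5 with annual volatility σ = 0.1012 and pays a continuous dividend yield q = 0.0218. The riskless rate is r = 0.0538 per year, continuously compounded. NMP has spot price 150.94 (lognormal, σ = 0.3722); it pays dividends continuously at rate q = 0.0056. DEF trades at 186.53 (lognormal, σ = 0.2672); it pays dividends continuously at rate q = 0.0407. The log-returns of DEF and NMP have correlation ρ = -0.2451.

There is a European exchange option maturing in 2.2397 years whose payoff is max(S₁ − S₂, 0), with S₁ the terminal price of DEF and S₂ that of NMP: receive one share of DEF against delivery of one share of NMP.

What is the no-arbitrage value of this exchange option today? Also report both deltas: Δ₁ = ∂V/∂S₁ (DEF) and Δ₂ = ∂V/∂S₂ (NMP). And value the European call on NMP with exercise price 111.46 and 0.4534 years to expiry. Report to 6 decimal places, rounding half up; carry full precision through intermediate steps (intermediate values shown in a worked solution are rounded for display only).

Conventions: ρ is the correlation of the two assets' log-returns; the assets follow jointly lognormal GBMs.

σ_eff = √(σ₁² + σ₂² − 2ρσ₁σ₂) = √(0.2672² + 0.3722² − 2·-0.2451·0.2672·0.3722) = 0.508606
d₁ = (ln(S₁/S₂) + (q₂ − q₁ + σ_eff²/2)T) / (σ_eff√T) = (ln(186.53/150.94) + (0.0056 − 0.0407 + 0.129340)·2.2397) / 0.761161 = 0.555440
d₂ = d₁ − σ_eff√T = 0.555440 − 0.761161 = -0.205721
N(d₁) = 0.710703,  N(d₂) = 0.418505
V = S₁·e^{−q₁T}·N(d₁) − S₂·e^{−q₂T}·N(d₂) = 121.017572 − 62.381733 = 58.635839
Δ₁ = e^{−q₁T}·N(d₁) = 0.648783;  Δ₂ = −e^{−q₂T}·N(d₂) = -0.413288
[vanilla: NMP call K=111.46]
σ√T = 0.3722·√0.4534 = 0.250621
d₁ = (ln(S/K) + (r−q+σ²/2)T) / (σ√T) = (ln(150.94/111.46) + (0.0538−0.0056+0.3722²/2)·0.4534) / 0.250621 = (0.303217 + 0.053259) / 0.250621 = 1.422372
d₂ = d₁ − σ√T = 1.422372 − 0.250621 = 1.171751
e^{−rT} = 0.975902
e^{−qT} = 0.997464
N(d₁) = 0.922541,  N(d₂) = 0.879351
price = S·e^{−qT}·N(d₁) − K·e^{−rT}·N(d₂) = 138.895198 − 95.650622 = 43.244576

exchange price = 58.635839
Δ1 = 0.648783
Δ2 = -0.413288
price(NMP call K=111.46) = 43.244576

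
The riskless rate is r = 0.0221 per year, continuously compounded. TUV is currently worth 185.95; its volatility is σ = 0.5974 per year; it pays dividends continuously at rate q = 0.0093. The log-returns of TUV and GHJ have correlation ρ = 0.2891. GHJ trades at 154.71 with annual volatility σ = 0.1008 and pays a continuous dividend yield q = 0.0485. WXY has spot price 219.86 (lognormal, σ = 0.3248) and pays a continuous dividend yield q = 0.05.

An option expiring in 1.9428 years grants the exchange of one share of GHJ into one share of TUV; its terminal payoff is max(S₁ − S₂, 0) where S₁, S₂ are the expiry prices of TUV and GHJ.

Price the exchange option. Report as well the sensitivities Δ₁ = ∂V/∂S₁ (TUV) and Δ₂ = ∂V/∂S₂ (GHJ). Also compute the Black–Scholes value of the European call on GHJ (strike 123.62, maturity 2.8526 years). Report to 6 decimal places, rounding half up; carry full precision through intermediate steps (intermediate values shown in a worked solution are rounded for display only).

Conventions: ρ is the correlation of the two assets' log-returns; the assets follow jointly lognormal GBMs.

exchange price = 73.846318
Δ1 = 0.752191
Δ2 = -0.426757
price(GHJ call K=123.62) = 20.884454

σ_eff = √(σ₁² + σ₂² − 2ρσ₁σ₂) = √(0.5974² + 0.1008² − 2·0.2891·0.5974·0.1008) = 0.576393
d₁ = (ln(S₁/S₂) + (q₂ − q₁ + σ_eff²/2)T) / (σ_eff√T) = (ln(185.95/154.71) + (0.0485 − 0.0093 + 0.166115)·1.9428) / 0.803402 = 0.725428
d₂ = d₁ − σ_eff√T = 0.725428 − 0.803402 = -0.077974
N(d₁) = 0.765905,  N(d₂) = 0.468924
V = S₁·e^{−q₁T}·N(d₁) − S₂·e^{−q₂T}·N(d₂) = 139.869957 − 66.023639 = 73.846318
Δ₁ = e^{−q₁T}·N(d₁) = 0.752191;  Δ₂ = −e^{−q₂T}·N(d₂) = -0.426757
[vanilla: GHJ call K=123.62]
σ√T = 0.1008·√2.8526 = 0.170248
d₁ = (ln(S/K) + (r−q+σ²/2)T) / (σ√T) = (ln(154.71/123.62) + (0.0221−0.0485+0.1008²/2)·2.8526) / 0.170248 = (0.224340 − 0.060817) / 0.170248 = 0.960504
d₂ = d₁ − σ√T = 0.960504 − 0.170248 = 0.790257
e^{−rT} = 0.938904
e^{−qT} = 0.870793
N(d₁) = 0.831599,  N(d₂) = 0.785311
price = S·e^{−qT}·N(d₁) − K·e^{−rT}·N(d₂) = 112.033359 − 91.148905 = 20.884454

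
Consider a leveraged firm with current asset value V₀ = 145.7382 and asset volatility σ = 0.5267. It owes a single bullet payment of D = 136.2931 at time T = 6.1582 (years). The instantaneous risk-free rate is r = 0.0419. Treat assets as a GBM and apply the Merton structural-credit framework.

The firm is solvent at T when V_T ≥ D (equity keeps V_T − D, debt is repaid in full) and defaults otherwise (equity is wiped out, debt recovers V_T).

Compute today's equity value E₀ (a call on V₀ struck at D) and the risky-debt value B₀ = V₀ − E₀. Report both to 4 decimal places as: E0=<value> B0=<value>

Equity is a call on the firm's assets struck at D = 136.2931:
d₁ = [ln(V₀/D) + (r + σ²/2)T] / (σ√T)
   = [ln(145.7382/136.2931) + (0.0419 + 0.5·0.5267²)·6.1582] / (0.5267·√6.1582)
   = [0.067004 + 1.112211] / 1.307044 = 0.902200
d₂ = d₁ − σ√T = 0.902200 − 1.307044 = -0.404844
N(d₁) = 0.816525,  N(d₂) = 0.342796,  e^(−rT) = 0.772573
E₀ = V₀·N(d₁) − D·e^(−rT)·N(d₂)
   = 145.7382·0.816525 − 136.2931·0.772573·0.342796 = 82.903647
B₀ = V₀ − E₀ = 145.7382 − 82.903647 = 62.834553

E0=82.9036 B0=62.8346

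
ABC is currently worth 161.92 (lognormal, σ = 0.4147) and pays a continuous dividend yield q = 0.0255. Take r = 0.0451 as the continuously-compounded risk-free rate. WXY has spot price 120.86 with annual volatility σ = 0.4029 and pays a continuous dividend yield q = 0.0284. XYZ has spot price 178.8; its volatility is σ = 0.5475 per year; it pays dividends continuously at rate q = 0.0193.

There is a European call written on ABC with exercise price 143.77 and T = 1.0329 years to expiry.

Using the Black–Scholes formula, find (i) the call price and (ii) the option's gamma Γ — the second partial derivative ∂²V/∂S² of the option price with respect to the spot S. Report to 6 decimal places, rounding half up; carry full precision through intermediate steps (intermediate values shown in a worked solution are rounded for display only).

price = 36.162379
Γ = 0.004919

σ√T = 0.4147·√1.0329 = 0.421467
d₁ = (ln(S/K) + (r−q+σ²/2)T) / (σ√T) = (ln(161.92/143.77) + (0.0451−0.0255+0.4147²/2)·1.0329) / 0.421467 = (0.118888 + 0.109062) / 0.421467 = 0.540848
d₂ = d₁ − σ√T = 0.540848 − 0.421467 = 0.119382
e^{−rT} = 0.954485
e^{−qT} = 0.974005
N(d₁) = 0.705694,  N(d₂) = 0.547513
Call price V = S·e^{−qT}·N(d₁) − K·e^{−rT}·N(d₂) = 111.295602 − 75.133223 = 36.162379
φ(d₁) = (1/√(2π))·e^{−d₁²/2} = 0.344660
Γ = e^{−qT}·φ(d₁) / (S·σ·√T) = 0.004919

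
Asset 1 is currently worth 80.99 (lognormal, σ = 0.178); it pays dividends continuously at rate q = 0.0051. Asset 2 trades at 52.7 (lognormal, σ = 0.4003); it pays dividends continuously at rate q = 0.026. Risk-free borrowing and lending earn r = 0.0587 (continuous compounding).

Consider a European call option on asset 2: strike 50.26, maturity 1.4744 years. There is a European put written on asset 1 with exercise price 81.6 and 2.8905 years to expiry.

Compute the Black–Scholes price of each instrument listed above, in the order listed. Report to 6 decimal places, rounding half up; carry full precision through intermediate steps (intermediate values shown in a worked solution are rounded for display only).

[asset 2 call K=50.26]
σ√T = 0.4003·√1.4744 = 0.486064
d₁ = (ln(S/K) + (r−q+σ²/2)T) / (σ√T) = (ln(52.7/50.26) + (0.0587−0.026+0.4003²/2)·1.4744) / 0.486064 = (0.047406 + 0.166342) / 0.486064 = 0.439753
d₂ = d₁ − σ√T = 0.439753 − 0.486064 = -0.046311
e^{−rT} = 0.917092
e^{−qT} = 0.962391
N(d₁) = 0.669942,  N(d₂) = 0.481531
price = S·e^{−qT}·N(d₁) − K·e^{−rT}·N(d₂) = 33.978116 − 22.195239 = 11.782877
[asset 1 put K=81.6]
σ√T = 0.178·√2.8905 = 0.302626
d₁ = (ln(S/K) + (r−q+σ²/2)T) / (σ√T) = (ln(80.99/81.6) + (0.0587−0.0051+0.178²/2)·2.8905) / 0.302626 = (-0.007504 + 0.200722) / 0.302626 = 0.638473
d₂ = d₁ − σ√T = 0.638473 − 0.302626 = 0.335846
e^{−rT} = 0.843941
e^{−qT} = 0.985367
N(−d₁) = 0.261583,  N(−d₂) = 0.368493
price = K·e^{−rT}·N(−d₂) − S·e^{−qT}·N(−d₁) = 25.376518 − 20.875592 = 4.500926

price(asset 2 call K=50.26) = 11.782877
price(asset 1 put K=81.6) = 4.500926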